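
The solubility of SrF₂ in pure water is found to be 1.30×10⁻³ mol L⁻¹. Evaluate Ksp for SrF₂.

SrF₂(s) ⇌ Sr²⁺(aq) + 2 F⁻(aq)
Call the molar solubility s, so that [Sr²⁺] = s and [F⁻] = 2s.
Ksp = [Sr²⁺][F⁻]^2 = s · (2s)^2 = 4s^3
Ksp = 4 × (1.30×10⁻³)^3 = 8.79×10⁻⁹

Ksp = 8.79×10⁻⁹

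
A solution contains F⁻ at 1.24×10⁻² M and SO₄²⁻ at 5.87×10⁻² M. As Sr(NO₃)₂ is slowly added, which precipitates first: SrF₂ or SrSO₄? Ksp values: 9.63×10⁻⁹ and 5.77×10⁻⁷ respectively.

Precipitation begins when Q = Ksp.
For SrF₂: [Sr²⁺] = (Ksp/[F⁻]^2) = 6.26×10⁻⁵ M
For SrSO₄: [Sr²⁺] = (Ksp/[SO₄²⁻]) = 9.83×10⁻⁶ M
Since SrSO₄ needs less Sr²⁺ to reach saturation, it precipitates first.

SrSO₄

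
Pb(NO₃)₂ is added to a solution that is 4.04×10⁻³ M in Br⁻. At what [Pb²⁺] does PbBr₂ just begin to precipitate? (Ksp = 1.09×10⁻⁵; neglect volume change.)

0.668 M

The threshold for precipitation is Q = Ksp.
PbBr₂(s) ⇌ Pb²⁺(aq) + 2 Br⁻(aq)
Ksp = [Pb²⁺][Br⁻]^2 = [Pb²⁺](4.04×10⁻³)^2
[Pb²⁺] = 1.09×10⁻⁵ / (4.04×10⁻³)^2 = 0.668
[Pb²⁺] = 0.668 M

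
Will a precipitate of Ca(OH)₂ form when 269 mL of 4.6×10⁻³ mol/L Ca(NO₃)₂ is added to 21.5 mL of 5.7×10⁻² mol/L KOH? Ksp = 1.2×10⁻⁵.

After mixing, V = 269 mL + 21.5 mL = 290.5 mL.
[Ca²⁺] = (4.6×10⁻³)(269)/290.5 = 4.3×10⁻³ mol/L
[OH⁻] = (5.7×10⁻²)(21.5)/290.5 = 4.2×10⁻³ mol/L
Q = [Ca²⁺][OH⁻]^2 = 7.6×10⁻⁸
Q = 7.6×10⁻⁸ < Ksp = 1.2×10⁻⁵, so the solution is unsaturated and no precipitate forms.

No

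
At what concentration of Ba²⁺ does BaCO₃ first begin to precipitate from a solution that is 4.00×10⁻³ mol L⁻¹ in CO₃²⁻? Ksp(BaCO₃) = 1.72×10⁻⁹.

4.30×10⁻⁷ M

Each salt precipitates once Q = Ksp for that salt.
BaCO₃(s) ⇌ Ba²⁺(aq) + CO₃²⁻(aq)
Ksp = [Ba²⁺][CO₃²⁻] = [Ba²⁺](4.00×10⁻³)
[Ba²⁺] = 1.72×10⁻⁹ / (4.00×10⁻³) = 4.30×10⁻⁷
[Ba²⁺] = 4.30×10⁻⁷ mol L⁻¹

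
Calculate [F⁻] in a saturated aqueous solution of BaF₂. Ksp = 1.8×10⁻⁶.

1.5×10⁻² M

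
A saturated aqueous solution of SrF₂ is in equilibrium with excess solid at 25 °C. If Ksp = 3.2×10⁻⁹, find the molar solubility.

9.3×10⁻⁴ M

SrF₂(s) ⇌ Sr²⁺(aq) + 2 F⁻(aq)
Let s be the molar solubility. Then [Sr²⁺] = s and [F⁻] = 2s.
Ksp = [Sr²⁺][F⁻]^2 = s · (2s)^2 = 4s^3
4s^3 = 3.2×10⁻⁹  ⇒  s^3 = 8.0×10⁻¹⁰
s = (8.0×10⁻¹⁰)^(1/3) = 9.3×10⁻⁴ M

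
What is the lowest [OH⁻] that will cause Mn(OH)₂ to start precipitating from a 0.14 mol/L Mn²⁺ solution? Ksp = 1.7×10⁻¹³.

1.1×10⁻⁶ M

Each salt precipitates once Q = Ksp for that salt.
Mn(OH)₂(s) ⇌ Mn²⁺(aq) + 2 OH⁻(aq)
Ksp = [Mn²⁺][OH⁻]^2 = [OH⁻]^2(0.14)
[OH⁻]^2 = 1.7×10⁻¹³ / (0.14) = 1.2×10⁻¹²
[OH⁻] = 1.1×10⁻⁶ mol/L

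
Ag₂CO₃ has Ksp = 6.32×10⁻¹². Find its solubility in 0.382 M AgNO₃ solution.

4.33×10⁻¹¹ M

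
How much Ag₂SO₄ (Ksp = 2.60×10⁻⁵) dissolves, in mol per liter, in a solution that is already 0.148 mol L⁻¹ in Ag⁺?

Ag₂SO₄(s) ⇌ 2 Ag⁺(aq) + SO₄²⁻(aq)
With Ag⁺ already at 0.148 mol L⁻¹ and s small, take [Ag⁺] ≈ 0.148 mol L⁻¹ and [SO₄²⁻] = s.
Ksp = [Ag⁺]^2[SO₄²⁻] = (0.148)^2s
s = 2.60×10⁻⁵ / (0.148)^2 = 1.19×10⁻³
s = 1.19×10⁻³ mol L⁻¹

1.19×10⁻³ M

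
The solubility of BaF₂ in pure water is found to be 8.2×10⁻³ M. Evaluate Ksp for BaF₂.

Ksp = 2.2×10⁻⁶

BaF₂(s) ⇌ Ba²⁺(aq) + 2 F⁻(aq)
If s mol/L of BaF₂ dissolves, [Ba²⁺] = s and [F⁻] = 2s.
Ksp = [Ba²⁺][F⁻]^2 = s · (2s)^2 = 4s^3
Ksp = 4 × (8.2×10⁻³)^3 = 2.2×10⁻⁶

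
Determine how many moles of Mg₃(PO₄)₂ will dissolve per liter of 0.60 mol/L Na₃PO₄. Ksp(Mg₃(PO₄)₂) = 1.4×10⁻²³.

Mg₃(PO₄)₂(s) ⇌ 3 Mg²⁺(aq) + 2 PO₄³⁻(aq)
With PO₄³⁻ already at 0.60 mol/L and s small, take [PO₄³⁻] ≈ 0.60 mol/L and [Mg²⁺] = 3s.
Ksp = [Mg²⁺]^3[PO₄³⁻]^2 = (3s)^3(0.60)^2
(3s)^3 = 1.4×10⁻²³ / (0.60)^2 = 3.9×10⁻²³
s = 1.1×10⁻⁸ mol/L

1.1×10⁻⁸ M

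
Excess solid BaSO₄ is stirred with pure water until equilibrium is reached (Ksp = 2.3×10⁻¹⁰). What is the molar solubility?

1.5×10⁻⁵ M

BaSO₄(s) ⇌ Ba²⁺(aq) + SO₄²⁻(aq)
With molar solubility s: [Ba²⁺] = s, [SO₄²⁻] = s.
Ksp = [Ba²⁺][SO₄²⁻] = s · s = s^2
s^2 = 2.3×10⁻¹⁰
Taking the 2nd root, s = 1.5×10⁻⁵ mol L⁻¹.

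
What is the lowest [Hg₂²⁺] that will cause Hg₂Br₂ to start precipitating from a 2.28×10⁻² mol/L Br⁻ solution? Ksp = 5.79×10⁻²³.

A salt starts to precipitate once the ion product Q reaches its Ksp.
Hg₂Br₂(s) ⇌ Hg₂²⁺(aq) + 2 Br⁻(aq)
Ksp = [Hg₂²⁺][Br⁻]^2 = [Hg₂²⁺](2.28×10⁻²)^2
[Hg₂²⁺] = 5.79×10⁻²³ / (2.28×10⁻²)^2 = 1.11×10⁻¹⁹
[Hg₂²⁺] = 1.11×10⁻¹⁹ mol/L

1.11×10⁻¹⁹ M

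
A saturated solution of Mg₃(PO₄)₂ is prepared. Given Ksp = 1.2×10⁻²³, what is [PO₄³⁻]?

2.0×10⁻⁵ M

Mg₃(PO₄)₂(s) ⇌ 3 Mg²⁺(aq) + 2 PO₄³⁻(aq)
If s mol/L of Mg₃(PO₄)₂ dissolves, [Mg²⁺] = 3s and [PO₄³⁻] = 2s.
Ksp = [Mg²⁺]^3[PO₄³⁻]^2 = (3s)^3 · (2s)^2 = 108s^5 = 1.2×10⁻²³
s = 1.0×10⁻⁵ M
[PO₄³⁻] = 2s = 2.0×10⁻⁵ M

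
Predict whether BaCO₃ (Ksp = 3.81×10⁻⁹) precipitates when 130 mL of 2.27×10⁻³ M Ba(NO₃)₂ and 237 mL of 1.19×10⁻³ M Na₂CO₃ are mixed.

Total volume after mixing = 130 + 237 = 367 mL.
[Ba²⁺] = (2.27×10⁻³)(130)/367 = 8.04×10⁻⁴ M
[CO₃²⁻] = (1.19×10⁻³)(237)/367 = 7.68×10⁻⁴ M
Q = [Ba²⁺][CO₃²⁻] = 6.18×10⁻⁷
Because Q > Ksp (6.18×10⁻⁷ vs 3.81×10⁻⁹), a precipitate of BaCO₃ forms.

Yes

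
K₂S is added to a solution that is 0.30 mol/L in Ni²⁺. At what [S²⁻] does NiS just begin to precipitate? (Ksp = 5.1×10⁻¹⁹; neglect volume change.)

1.7×10⁻¹⁸ M

Precipitation begins when Q = Ksp.
NiS(s) ⇌ Ni²⁺(aq) + S²⁻(aq)
Ksp = [Ni²⁺][S²⁻] = [S²⁻](0.30)
[S²⁻] = 5.1×10⁻¹⁹ / (0.30) = 1.7×10⁻¹⁸
[S²⁻] = 1.7×10⁻¹⁸ mol/L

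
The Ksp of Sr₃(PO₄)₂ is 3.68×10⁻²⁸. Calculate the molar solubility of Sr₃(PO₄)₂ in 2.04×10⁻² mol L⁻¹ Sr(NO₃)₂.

3.29×10⁻¹² M

Sr₃(PO₄)₂(s) ⇌ 3 Sr²⁺(aq) + 2 PO₄³⁻(aq)
The solution already contains Sr²⁺ at 2.04×10⁻² mol L⁻¹. Let s be the molar solubility of Sr₃(PO₄)₂.
[Sr²⁺] ≈ 2.04×10⁻² mol L⁻¹ (common ion dominates); [PO₄³⁻] = 2s.
Ksp = [Sr²⁺]^3[PO₄³⁻]^2 = (2.04×10⁻²)^3(2s)^2
(2s)^2 = 3.68×10⁻²⁸ / (2.04×10⁻²)^3 = 4.33×10⁻²³
s = 3.29×10⁻¹² mol L⁻¹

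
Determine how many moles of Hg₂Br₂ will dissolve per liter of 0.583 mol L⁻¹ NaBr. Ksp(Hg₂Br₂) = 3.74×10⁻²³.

Hg₂Br₂(s) ⇌ Hg₂²⁺(aq) + 2 Br⁻(aq)
With Br⁻ already at 0.583 mol L⁻¹ and s small, take [Br⁻] ≈ 0.583 mol L⁻¹ and [Hg₂²⁺] = s.
Ksp = [Hg₂²⁺][Br⁻]^2 = s(0.583)^2
s = 3.74×10⁻²³ / (0.583)^2 = 1.10×10⁻²²
s = 1.10×10⁻²² mol L⁻¹

1.10×10⁻²² M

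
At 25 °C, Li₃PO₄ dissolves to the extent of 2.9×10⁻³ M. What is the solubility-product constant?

Li₃PO₄(s) ⇌ 3 Li⁺(aq) + PO₄³⁻(aq)
With molar solubility s: [Li⁺] = 3s, [PO₄³⁻] = s.
Ksp = [Li⁺]^3[PO₄³⁻] = (3s)^3 · s = 27s^4
Ksp = 27 × (2.9×10⁻³)^4 = 1.9×10⁻⁹

Ksp = 1.9×10⁻⁹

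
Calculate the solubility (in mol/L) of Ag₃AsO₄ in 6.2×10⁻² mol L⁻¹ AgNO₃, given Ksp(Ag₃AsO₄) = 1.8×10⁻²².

7.6×10⁻¹⁹ M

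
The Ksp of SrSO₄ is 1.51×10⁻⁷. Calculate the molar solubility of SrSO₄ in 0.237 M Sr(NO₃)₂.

6.37×10⁻⁷ M

SrSO₄(s) ⇌ Sr²⁺(aq) + SO₄²⁻(aq)
Sr²⁺ is already present at 0.237 M. If s mol/L of SrSO₄ dissolves, [SO₄²⁻] = s while [Sr²⁺] ≈ 0.237 M.
Ksp = [Sr²⁺][SO₄²⁻] = (0.237)s
s = 1.51×10⁻⁷ / (0.237) = 6.37×10⁻⁷
s = 6.37×10⁻⁷ M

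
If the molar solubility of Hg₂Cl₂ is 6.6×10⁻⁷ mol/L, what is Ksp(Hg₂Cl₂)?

Hg₂Cl₂(s) ⇌ Hg₂²⁺(aq) + 2 Cl⁻(aq)
Let s be the molar solubility. Then [Hg₂²⁺] = s and [Cl⁻] = 2s.
Ksp = [Hg₂²⁺][Cl⁻]^2 = s · (2s)^2 = 4s^3
Ksp = 4 × (6.6×10⁻⁷)^3 = 1.1×10⁻¹⁸

Ksp = 1.1×10⁻¹⁸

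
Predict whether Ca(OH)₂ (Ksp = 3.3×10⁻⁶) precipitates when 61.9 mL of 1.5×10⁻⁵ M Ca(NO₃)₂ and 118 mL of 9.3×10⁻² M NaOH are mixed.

No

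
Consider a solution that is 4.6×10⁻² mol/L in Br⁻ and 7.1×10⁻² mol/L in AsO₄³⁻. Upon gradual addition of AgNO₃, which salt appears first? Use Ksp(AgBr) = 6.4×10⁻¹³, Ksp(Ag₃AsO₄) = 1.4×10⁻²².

Each salt precipitates once Q = Ksp for that salt.
For AgBr: [Ag⁺] = (Ksp/[Br⁻]) = 1.4×10⁻¹¹ mol/L
For Ag₃AsO₄: [Ag⁺] = (Ksp/[AsO₄³⁻])^(1/3) = 1.3×10⁻⁷ mol/L
The smaller threshold [Ag⁺] is reached first, so AgBr precipitates first.

AgBr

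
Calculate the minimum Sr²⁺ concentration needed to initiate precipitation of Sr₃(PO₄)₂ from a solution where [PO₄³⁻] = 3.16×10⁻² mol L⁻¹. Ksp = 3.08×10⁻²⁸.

Each salt precipitates once Q = Ksp for that salt.
Sr₃(PO₄)₂(s) ⇌ 3 Sr²⁺(aq) + 2 PO₄³⁻(aq)
Ksp = [Sr²⁺]^3[PO₄³⁻]^2 = [Sr²⁺]^3(3.16×10⁻²)^2
[Sr²⁺]^3 = 3.08×10⁻²⁸ / (3.16×10⁻²)^2 = 3.08×10⁻²⁵
[Sr²⁺] = 6.76×10⁻⁹ mol L⁻¹

6.76×10⁻⁹ M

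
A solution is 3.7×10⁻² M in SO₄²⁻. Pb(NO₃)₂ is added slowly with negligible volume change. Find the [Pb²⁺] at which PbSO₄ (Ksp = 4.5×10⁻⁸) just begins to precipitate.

1.2×10⁻⁶ M

Precipitation begins when Q = Ksp.
PbSO₄(s) ⇌ Pb²⁺(aq) + SO₄²⁻(aq)
Ksp = [Pb²⁺][SO₄²⁻] = [Pb²⁺](3.7×10⁻²)
[Pb²⁺] = 4.5×10⁻⁸ / (3.7×10⁻²) = 1.2×10⁻⁶
[Pb²⁺] = 1.2×10⁻⁶ M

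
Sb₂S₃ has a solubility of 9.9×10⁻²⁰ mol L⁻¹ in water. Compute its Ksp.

Sb₂S₃(s) ⇌ 2 Sb³⁺(aq) + 3 S²⁻(aq)
For each mole of Sb₂S₃ that dissolves per liter, [Sb³⁺] = 2s and [S²⁻] = 3s; let s denote this solubility.
Ksp = [Sb³⁺]^2[S²⁻]^3 = (2s)^2 · (3s)^3 = 108s^5
Ksp = 108 × (9.9×10⁻²⁰)^5 = 1.0×10⁻⁹³

Ksp = 1.0×10⁻⁹³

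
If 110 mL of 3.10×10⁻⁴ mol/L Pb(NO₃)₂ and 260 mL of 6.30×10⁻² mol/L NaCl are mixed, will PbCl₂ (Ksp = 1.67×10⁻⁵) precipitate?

The combined volume is 370 mL.
[Pb²⁺] = (3.10×10⁻⁴)(110)/370 = 9.22×10⁻⁵ mol/L
[Cl⁻] = (6.30×10⁻²)(260)/370 = 4.43×10⁻² mol/L
Q = [Pb²⁺][Cl⁻]^2 = 1.81×10⁻⁷
Q < Ksp (1.81×10⁻⁷ vs 1.67×10⁻⁵); the solution remains unsaturated and no precipitate forms.

No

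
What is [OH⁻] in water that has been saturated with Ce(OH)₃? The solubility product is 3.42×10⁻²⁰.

1.79×10⁻⁵ M

Ce(OH)₃(s) ⇌ Ce³⁺(aq) + 3 OH⁻(aq)
Call the molar solubility s, so that [Ce³⁺] = s and [OH⁻] = 3s.
Ksp = [Ce³⁺][OH⁻]^3 = s · (3s)^3 = 27s^4 = 3.42×10⁻²⁰
s = 5.97×10⁻⁶ M
[OH⁻] = 3s = 1.79×10⁻⁵ M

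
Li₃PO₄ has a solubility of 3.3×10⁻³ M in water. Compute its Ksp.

Li₃PO₄(s) ⇌ 3 Li⁺(aq) + PO₄³⁻(aq)
Let s be the molar solubility. Then [Li⁺] = 3s and [PO₄³⁻] = s.
Ksp = [Li⁺]^3[PO₄³⁻] = (3s)^3 · s = 27s^4
Ksp = 27 × (3.3×10⁻³)^4 = 3.2×10⁻⁹

Ksp = 3.2×10⁻⁹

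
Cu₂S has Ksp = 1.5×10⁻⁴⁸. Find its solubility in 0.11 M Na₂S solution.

1.8×10⁻²⁴ M

Cu₂S(s) ⇌ 2 Cu⁺(aq) + S²⁻(aq)
S²⁻ is already present at 0.11 M. If s mol/L of Cu₂S dissolves, [Cu⁺] = 2s while [S²⁻] ≈ 0.11 M.
Ksp = [Cu⁺]^2[S²⁻] = (2s)^2(0.11)
(2s)^2 = 1.5×10⁻⁴⁸ / (0.11) = 1.4×10⁻⁴⁷
s = 1.8×10⁻²⁴ M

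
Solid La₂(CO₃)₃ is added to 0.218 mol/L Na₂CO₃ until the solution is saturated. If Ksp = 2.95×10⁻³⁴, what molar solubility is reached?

La₂(CO₃)₃(s) ⇌ 2 La³⁺(aq) + 3 CO₃²⁻(aq)
Let s be the solubility of La₂(CO₃)₃ here. The common ion gives [CO₃²⁻] ≈ 0.218 mol/L, and [La³⁺] = 2s.
Ksp = [La³⁺]^2[CO₃²⁻]^3 = (2s)^2(0.218)^3
(2s)^2 = 2.95×10⁻³⁴ / (0.218)^3 = 2.85×10⁻³²
s = 8.44×10⁻¹⁷ mol/L

8.44×10⁻¹⁷ M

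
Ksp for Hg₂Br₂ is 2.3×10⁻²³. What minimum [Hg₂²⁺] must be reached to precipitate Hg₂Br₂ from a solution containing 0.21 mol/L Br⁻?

5.2×10⁻²² M

Precipitation begins when Q = Ksp.
Hg₂Br₂(s) ⇌ Hg₂²⁺(aq) + 2 Br⁻(aq)
Ksp = [Hg₂²⁺][Br⁻]^2 = [Hg₂²⁺](0.21)^2
[Hg₂²⁺] = 2.3×10⁻²³ / (0.21)^2 = 5.2×10⁻²²
[Hg₂²⁺] = 5.2×10⁻²² mol/L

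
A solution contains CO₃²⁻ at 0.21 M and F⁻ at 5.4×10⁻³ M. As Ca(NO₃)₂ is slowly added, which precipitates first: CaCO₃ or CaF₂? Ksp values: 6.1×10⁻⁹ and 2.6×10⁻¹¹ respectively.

Each salt precipitates once Q = Ksp for that salt.
For CaCO₃: [Ca²⁺] = (Ksp/[CO₃²⁻]) = 2.9×10⁻⁸ M
For CaF₂: [Ca²⁺] = (Ksp/[F⁻]^2) = 8.9×10⁻⁷ M
The smaller threshold [Ca²⁺] is reached first, so CaCO₃ precipitates first.

CaCO₃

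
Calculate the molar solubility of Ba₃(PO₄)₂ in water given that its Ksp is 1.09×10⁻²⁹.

6.32×10⁻⁷ M

Ba₃(PO₄)₂(s) ⇌ 3 Ba²⁺(aq) + 2 PO₄³⁻(aq)
Call the molar solubility s, so that [Ba²⁺] = 3s and [PO₄³⁻] = 2s.
Ksp = [Ba²⁺]^3[PO₄³⁻]^2 = (3s)^3 · (2s)^2 = 108s^5
108s^5 = 1.09×10⁻²⁹  ⇒  s^5 = 1.01×10⁻³¹
s = (1.01×10⁻³¹)^(1/5) = 6.32×10⁻⁷ mol/L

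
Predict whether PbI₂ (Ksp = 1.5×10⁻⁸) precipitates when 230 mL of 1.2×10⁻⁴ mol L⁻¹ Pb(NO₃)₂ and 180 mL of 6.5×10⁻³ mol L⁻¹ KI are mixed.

No

Total volume after mixing = 230 + 180 = 410 mL.
[Pb²⁺] = (1.2×10⁻⁴)(230)/410 = 6.7×10⁻⁵ mol L⁻¹
[I⁻] = (6.5×10⁻³)(180)/410 = 2.9×10⁻³ mol L⁻¹
Q = [Pb²⁺][I⁻]^2 = 5.5×10⁻¹⁰
Q = 5.5×10⁻¹⁰ < Ksp = 1.5×10⁻⁸, so the solution is unsaturated and no precipitate forms.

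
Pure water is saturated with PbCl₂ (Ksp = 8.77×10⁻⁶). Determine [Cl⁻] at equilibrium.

2.60×10⁻² M

PbCl₂(s) ⇌ Pb²⁺(aq) + 2 Cl⁻(aq)
With molar solubility s: [Pb²⁺] = s, [Cl⁻] = 2s.
Ksp = [Pb²⁺][Cl⁻]^2 = s · (2s)^2 = 4s^3 = 8.77×10⁻⁶
s = 1.30×10⁻² mol L⁻¹
[Cl⁻] = 2s = 2.60×10⁻² mol L⁻¹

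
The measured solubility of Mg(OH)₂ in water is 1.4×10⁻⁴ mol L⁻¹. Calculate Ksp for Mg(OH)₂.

Ksp = 1.1×10⁻¹¹

Mg(OH)₂(s) ⇌ Mg²⁺(aq) + 2 OH⁻(aq)
Let s be the molar solubility. Then [Mg²⁺] = s and [OH⁻] = 2s.
Ksp = [Mg²⁺][OH⁻]^2 = s · (2s)^2 = 4s^3
Ksp = 4 × (1.4×10⁻⁴)^3 = 1.1×10⁻¹¹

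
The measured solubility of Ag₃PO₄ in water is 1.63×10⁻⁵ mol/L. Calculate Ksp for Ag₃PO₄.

Ag₃PO₄(s) ⇌ 3 Ag⁺(aq) + PO₄³⁻(aq)
Let s be the molar solubility. Then [Ag⁺] = 3s and [PO₄³⁻] = s.
Ksp = [Ag⁺]^3[PO₄³⁻] = (3s)^3 · s = 27s^4
Ksp = 27 × (1.63×10⁻⁵)^4 = 1.91×10⁻¹⁸

Ksp = 1.91×10⁻¹⁸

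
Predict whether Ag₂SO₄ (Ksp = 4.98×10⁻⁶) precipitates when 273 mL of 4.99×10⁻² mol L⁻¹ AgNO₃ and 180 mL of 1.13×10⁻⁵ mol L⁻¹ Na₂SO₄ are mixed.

Total volume after mixing = 273 + 180 = 453 mL.
[Ag⁺] = (4.99×10⁻²)(273)/453 = 3.01×10⁻² mol L⁻¹
[SO₄²⁻] = (1.13×10⁻⁵)(180)/453 = 4.49×10⁻⁶ mol L⁻¹
Q = [Ag⁺]^2[SO₄²⁻] = 4.06×10⁻⁹
Q < Ksp (4.06×10⁻⁹ vs 4.98×10⁻⁶); the solution remains unsaturated and no precipitate forms.

No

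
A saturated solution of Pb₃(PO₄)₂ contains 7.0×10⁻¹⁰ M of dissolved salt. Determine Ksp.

Pb₃(PO₄)₂(s) ⇌ 3 Pb²⁺(aq) + 2 PO₄³⁻(aq)
If s mol/L of Pb₃(PO₄)₂ dissolves, [Pb²⁺] = 3s and [PO₄³⁻] = 2s.
Ksp = [Pb²⁺]^3[PO₄³⁻]^2 = (3s)^3 · (2s)^2 = 108s^5
Ksp = 108 × (7.0×10⁻¹⁰)^5 = 1.8×10⁻⁴⁴

Ksp = 1.8×10⁻⁴⁴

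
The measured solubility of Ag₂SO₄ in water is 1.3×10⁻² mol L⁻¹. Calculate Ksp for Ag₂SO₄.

Ag₂SO₄(s) ⇌ 2 Ag⁺(aq) + SO₄²⁻(aq)
For each mole of Ag₂SO₄ that dissolves per liter, [Ag⁺] = 2s and [SO₄²⁻] = s; let s denote this solubility.
Ksp = [Ag⁺]^2[SO₄²⁻] = (2s)^2 · s = 4s^3
Ksp = 4 × (1.3×10⁻²)^3 = 8.8×10⁻⁶

Ksp = 8.8×10⁻⁶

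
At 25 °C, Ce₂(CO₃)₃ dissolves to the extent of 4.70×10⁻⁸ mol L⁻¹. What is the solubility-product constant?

Ce₂(CO₃)₃(s) ⇌ 2 Ce³⁺(aq) + 3 CO₃²⁻(aq)
Let s be the molar solubility. Then [Ce³⁺] = 2s and [CO₃²⁻] = 3s.
Ksp = [Ce³⁺]^2[CO₃²⁻]^3 = (2s)^2 · (3s)^3 = 108s^5
Ksp = 108 × (4.70×10⁻⁸)^5 = 2.48×10⁻³⁵

Ksp = 2.48×10⁻³⁵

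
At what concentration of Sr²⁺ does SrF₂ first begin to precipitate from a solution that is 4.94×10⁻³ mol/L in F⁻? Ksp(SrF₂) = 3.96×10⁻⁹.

Precipitation begins when Q = Ksp.
SrF₂(s) ⇌ Sr²⁺(aq) + 2 F⁻(aq)
Ksp = [Sr²⁺][F⁻]^2 = [Sr²⁺](4.94×10⁻³)^2
[Sr²⁺] = 3.96×10⁻⁹ / (4.94×10⁻³)^2 = 1.62×10⁻⁴
[Sr²⁺] = 1.62×10⁻⁴ mol/L

1.62×10⁻⁴ M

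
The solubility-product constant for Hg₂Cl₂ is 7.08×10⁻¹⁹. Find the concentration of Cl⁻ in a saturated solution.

Hg₂Cl₂(s) ⇌ Hg₂²⁺(aq) + 2 Cl⁻(aq)
Call the molar solubility s, so that [Hg₂²⁺] = s and [Cl⁻] = 2s.
Ksp = [Hg₂²⁺][Cl⁻]^2 = s · (2s)^2 = 4s^3 = 7.08×10⁻¹⁹
s = 5.61×10⁻⁷ mol/L
[Cl⁻] = 2s = 1.12×10⁻⁶ mol/L

1.12×10⁻⁶ M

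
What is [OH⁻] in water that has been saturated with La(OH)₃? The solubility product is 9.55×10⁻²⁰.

2.31×10⁻⁵ M

La(OH)₃(s) ⇌ La³⁺(aq) + 3 OH⁻(aq)
Let s be the molar solubility. Then [La³⁺] = s and [OH⁻] = 3s.
Ksp = [La³⁺][OH⁻]^3 = s · (3s)^3 = 27s^4 = 9.55×10⁻²⁰
s = 7.71×10⁻⁶ M
[OH⁻] = 3s = 2.31×10⁻⁵ M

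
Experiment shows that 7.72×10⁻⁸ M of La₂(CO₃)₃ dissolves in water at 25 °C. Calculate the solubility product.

Ksp = 2.96×10⁻³⁴

La₂(CO₃)₃(s) ⇌ 2 La³⁺(aq) + 3 CO₃²⁻(aq)
Let s be the molar solubility. Then [La³⁺] = 2s and [CO₃²⁻] = 3s.
Ksp = [La³⁺]^2[CO₃²⁻]^3 = (2s)^2 · (3s)^3 = 108s^5
Ksp = 108 × (7.72×10⁻⁸)^5 = 2.96×10⁻³⁴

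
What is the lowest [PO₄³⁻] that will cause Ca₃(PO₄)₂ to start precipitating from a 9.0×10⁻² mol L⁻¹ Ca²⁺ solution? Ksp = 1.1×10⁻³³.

Precipitation begins when Q = Ksp.
Ca₃(PO₄)₂(s) ⇌ 3 Ca²⁺(aq) + 2 PO₄³⁻(aq)
Ksp = [Ca²⁺]^3[PO₄³⁻]^2 = [PO₄³⁻]^2(9.0×10⁻²)^3
[PO₄³⁻]^2 = 1.1×10⁻³³ / (9.0×10⁻²)^3 = 1.5×10⁻³⁰
[PO₄³⁻] = 1.2×10⁻¹⁵ mol L⁻¹

1.2×10⁻¹⁵ M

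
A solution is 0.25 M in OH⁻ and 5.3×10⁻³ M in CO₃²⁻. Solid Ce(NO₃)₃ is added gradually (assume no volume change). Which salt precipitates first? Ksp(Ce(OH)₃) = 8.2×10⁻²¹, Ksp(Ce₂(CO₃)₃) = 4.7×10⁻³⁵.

Precipitation begins when Q = Ksp.
For Ce(OH)₃: [Ce³⁺] = (Ksp/[OH⁻]^3) = 5.2×10⁻¹⁹ M
For Ce₂(CO₃)₃: [Ce³⁺] = (Ksp/[CO₃²⁻]^3)^(1/2) = 1.8×10⁻¹⁴ M
Ce(OH)₃ requires the lower [Ce³⁺], so it precipitates first.

Ce(OH)₃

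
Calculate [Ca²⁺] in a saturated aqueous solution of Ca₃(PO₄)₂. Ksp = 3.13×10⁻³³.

Ca₃(PO₄)₂(s) ⇌ 3 Ca²⁺(aq) + 2 PO₄³⁻(aq)
Let s be the molar solubility. Then [Ca²⁺] = 3s and [PO₄³⁻] = 2s.
Ksp = [Ca²⁺]^3[PO₄³⁻]^2 = (3s)^3 · (2s)^2 = 108s^5 = 3.13×10⁻³³
s = 1.24×10⁻⁷ M
[Ca²⁺] = 3s = 3.71×10⁻⁷ M

3.71×10⁻⁷ M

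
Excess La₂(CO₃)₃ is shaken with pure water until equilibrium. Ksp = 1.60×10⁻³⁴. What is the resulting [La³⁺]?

1.37×10⁻⁷ M

La₂(CO₃)₃(s) ⇌ 2 La³⁺(aq) + 3 CO₃²⁻(aq)
With molar solubility s: [La³⁺] = 2s, [CO₃²⁻] = 3s.
Ksp = [La³⁺]^2[CO₃²⁻]^3 = (2s)^2 · (3s)^3 = 108s^5 = 1.60×10⁻³⁴
s = 6.83×10⁻⁸ mol/L
[La³⁺] = 2s = 1.37×10⁻⁷ mol/L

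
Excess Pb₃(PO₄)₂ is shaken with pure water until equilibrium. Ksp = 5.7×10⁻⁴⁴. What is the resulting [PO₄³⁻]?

1.8×10⁻⁹ M

Pb₃(PO₄)₂(s) ⇌ 3 Pb²⁺(aq) + 2 PO₄³⁻(aq)
For each mole of Pb₃(PO₄)₂ that dissolves per liter, [Pb²⁺] = 3s and [PO₄³⁻] = 2s; let s denote this solubility.
Ksp = [Pb²⁺]^3[PO₄³⁻]^2 = (3s)^3 · (2s)^2 = 108s^5 = 5.7×10⁻⁴⁴
s = 8.8×10⁻¹⁰ mol/L
[PO₄³⁻] = 2s = 1.8×10⁻⁹ mol/L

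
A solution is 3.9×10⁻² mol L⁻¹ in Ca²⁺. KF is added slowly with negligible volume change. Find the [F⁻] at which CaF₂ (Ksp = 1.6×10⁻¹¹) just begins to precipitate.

Precipitation begins when Q = Ksp.
CaF₂(s) ⇌ Ca²⁺(aq) + 2 F⁻(aq)
Ksp = [Ca²⁺][F⁻]^2 = [F⁻]^2(3.9×10⁻²)
[F⁻]^2 = 1.6×10⁻¹¹ / (3.9×10⁻²) = 4.1×10⁻¹⁰
[F⁻] = 2.0×10⁻⁵ mol L⁻¹

2.0×10⁻⁵ M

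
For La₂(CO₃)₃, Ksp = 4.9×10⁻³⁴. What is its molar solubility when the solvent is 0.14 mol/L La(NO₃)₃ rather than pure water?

La₂(CO₃)₃(s) ⇌ 2 La³⁺(aq) + 3 CO₃²⁻(aq)
The solution already contains La³⁺ at 0.14 mol/L. Let s be the molar solubility of La₂(CO₃)₃.
[La³⁺] ≈ 0.14 mol/L (common ion dominates); [CO₃²⁻] = 3s.
Ksp = [La³⁺]^2[CO₃²⁻]^3 = (0.14)^2(3s)^3
(3s)^3 = 4.9×10⁻³⁴ / (0.14)^2 = 2.5×10⁻³²
s = 9.7×10⁻¹² mol/L

9.7×10⁻¹² M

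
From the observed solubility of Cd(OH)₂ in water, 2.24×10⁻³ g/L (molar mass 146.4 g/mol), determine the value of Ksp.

s = (2.24×10⁻³ g L⁻¹)/(146.4 g mol⁻¹) = 1.5301×10⁻⁵ M
Cd(OH)₂(s) ⇌ Cd²⁺(aq) + 2 OH⁻(aq)
Call the molar solubility s, so that [Cd²⁺] = s and [OH⁻] = 2s.
Ksp = [Cd²⁺][OH⁻]^2 = s · (2s)^2 = 4s^3
Ksp = 4 × (1.5301×10⁻⁵)^3 = 1.43×10⁻¹⁴

Ksp = 1.43×10⁻¹⁴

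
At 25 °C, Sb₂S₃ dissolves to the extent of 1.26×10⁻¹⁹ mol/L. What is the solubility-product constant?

Sb₂S₃(s) ⇌ 2 Sb³⁺(aq) + 3 S²⁻(aq)
Let s be the molar solubility. Then [Sb³⁺] = 2s and [S²⁻] = 3s.
Ksp = [Sb³⁺]^2[S²⁻]^3 = (2s)^2 · (3s)^3 = 108s^5
Ksp = 108 × (1.26×10⁻¹⁹)^5 = 3.43×10⁻⁹³

Ksp = 3.43×10⁻⁹³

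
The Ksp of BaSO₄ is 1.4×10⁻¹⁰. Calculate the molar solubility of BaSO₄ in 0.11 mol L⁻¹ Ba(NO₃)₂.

BaSO₄(s) ⇌ Ba²⁺(aq) + SO₄²⁻(aq)
With Ba²⁺ already at 0.11 mol L⁻¹ and s small, take [Ba²⁺] ≈ 0.11 mol L⁻¹ and [SO₄²⁻] = s.
Ksp = [Ba²⁺][SO₄²⁻] = (0.11)s
s = 1.4×10⁻¹⁰ / (0.11) = 1.3×10⁻⁹
s = 1.3×10⁻⁹ mol L⁻¹

1.3×10⁻⁹ M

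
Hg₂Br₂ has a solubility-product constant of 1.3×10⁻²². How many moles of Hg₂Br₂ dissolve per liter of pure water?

Hg₂Br₂(s) ⇌ Hg₂²⁺(aq) + 2 Br⁻(aq)
If s mol/L of Hg₂Br₂ dissolves, [Hg₂²⁺] = s and [Br⁻] = 2s.
Ksp = [Hg₂²⁺][Br⁻]^2 = s · (2s)^2 = 4s^3
4s^3 = 1.3×10⁻²²  ⇒  s^3 = 3.3×10⁻²³
s = (3.3×10⁻²³)^(1/3) = 3.2×10⁻⁸ mol L⁻¹

3.2×10⁻⁸ M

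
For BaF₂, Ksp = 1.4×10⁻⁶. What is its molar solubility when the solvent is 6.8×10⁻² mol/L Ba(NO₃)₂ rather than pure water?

BaF₂(s) ⇌ Ba²⁺(aq) + 2 F⁻(aq)
Let s be the solubility of BaF₂ here. The common ion gives [Ba²⁺] ≈ 6.8×10⁻² mol/L, and [F⁻] = 2s.
Ksp = [Ba²⁺][F⁻]^2 = (6.8×10⁻²)(2s)^2
(2s)^2 = 1.4×10⁻⁶ / (6.8×10⁻²) = 2.1×10⁻⁵
s = 2.3×10⁻³ mol/L

2.3×10⁻³ M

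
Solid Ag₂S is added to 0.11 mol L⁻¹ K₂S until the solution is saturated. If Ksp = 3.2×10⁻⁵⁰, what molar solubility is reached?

Ag₂S(s) ⇌ 2 Ag⁺(aq) + S²⁻(aq)
The solution already contains S²⁻ at 0.11 mol L⁻¹. Let s be the molar solubility of Ag₂S.
[S²⁻] ≈ 0.11 mol L⁻¹ (common ion dominates); [Ag⁺] = 2s.
Ksp = [Ag⁺]^2[S²⁻] = (2s)^2(0.11)
(2s)^2 = 3.2×10⁻⁵⁰ / (0.11) = 2.9×10⁻⁴⁹
s = 2.7×10⁻²⁵ mol L⁻¹

2.7×10⁻²⁵ M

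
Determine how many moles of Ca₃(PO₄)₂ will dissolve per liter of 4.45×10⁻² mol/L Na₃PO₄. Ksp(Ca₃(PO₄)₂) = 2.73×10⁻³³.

Ca₃(PO₄)₂(s) ⇌ 3 Ca²⁺(aq) + 2 PO₄³⁻(aq)
With PO₄³⁻ already at 4.45×10⁻² mol/L and s small, take [PO₄³⁻] ≈ 4.45×10⁻² mol/L and [Ca²⁺] = 3s.
Ksp = [Ca²⁺]^3[PO₄³⁻]^2 = (3s)^3(4.45×10⁻²)^2
(3s)^3 = 2.73×10⁻³³ / (4.45×10⁻²)^2 = 1.38×10⁻³⁰
s = 3.71×10⁻¹¹ mol/L

3.71×10⁻¹¹ M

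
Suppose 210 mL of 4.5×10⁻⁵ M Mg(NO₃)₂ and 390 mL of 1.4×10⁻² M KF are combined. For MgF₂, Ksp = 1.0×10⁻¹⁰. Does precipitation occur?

Yes

Total volume after mixing = 210 + 390 = 600 mL.
[Mg²⁺] = (4.5×10⁻⁵)(210)/600 = 1.6×10⁻⁵ M
[F⁻] = (1.4×10⁻²)(390)/600 = 9.1×10⁻³ M
Q = [Mg²⁺][F⁻]^2 = 1.3×10⁻⁹
Q = 1.3×10⁻⁹ > Ksp = 1.0×10⁻¹⁰, so the solution is supersaturated and MgF₂ precipitates.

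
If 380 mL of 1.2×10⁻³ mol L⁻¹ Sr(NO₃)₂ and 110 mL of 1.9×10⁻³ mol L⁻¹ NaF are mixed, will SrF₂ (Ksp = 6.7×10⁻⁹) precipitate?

No

After mixing, V = 380 mL + 110 mL = 490 mL.
[Sr²⁺] = (1.2×10⁻³)(380)/490 = 9.3×10⁻⁴ mol L⁻¹
[F⁻] = (1.9×10⁻³)(110)/490 = 4.3×10⁻⁴ mol L⁻¹
Q = [Sr²⁺][F⁻]^2 = 1.7×10⁻¹⁰
Q < Ksp (1.7×10⁻¹⁰ vs 6.7×10⁻⁹); the solution remains unsaturated and no precipitate forms.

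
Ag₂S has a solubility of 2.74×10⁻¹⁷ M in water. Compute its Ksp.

Ksp = 8.23×10⁻⁵⁰

Ag₂S(s) ⇌ 2 Ag⁺(aq) + S²⁻(aq)
With molar solubility s: [Ag⁺] = 2s, [S²⁻] = s.
Ksp = [Ag⁺]^2[S²⁻] = (2s)^2 · s = 4s^3
Ksp = 4 × (2.74×10⁻¹⁷)^3 = 8.23×10⁻⁵⁰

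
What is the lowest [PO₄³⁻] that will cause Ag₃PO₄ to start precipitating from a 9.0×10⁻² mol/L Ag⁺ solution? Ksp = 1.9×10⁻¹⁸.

The threshold for precipitation is Q = Ksp.
Ag₃PO₄(s) ⇌ 3 Ag⁺(aq) + PO₄³⁻(aq)
Ksp = [Ag⁺]^3[PO₄³⁻] = [PO₄³⁻](9.0×10⁻²)^3
[PO₄³⁻] = 1.9×10⁻¹⁸ / (9.0×10⁻²)^3 = 2.6×10⁻¹⁵
[PO₄³⁻] = 2.6×10⁻¹⁵ mol/L

2.6×10⁻¹⁵ M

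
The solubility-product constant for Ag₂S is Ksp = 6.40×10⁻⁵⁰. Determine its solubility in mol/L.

2.52×10⁻¹⁷ M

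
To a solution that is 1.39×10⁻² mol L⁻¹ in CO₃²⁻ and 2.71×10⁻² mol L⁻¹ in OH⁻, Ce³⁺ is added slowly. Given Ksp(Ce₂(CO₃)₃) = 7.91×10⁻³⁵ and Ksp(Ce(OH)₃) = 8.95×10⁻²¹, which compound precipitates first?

Precipitation begins when Q = Ksp.
For Ce₂(CO₃)₃: [Ce³⁺] = (Ksp/[CO₃²⁻]^3)^(1/2) = 5.43×10⁻¹⁵ mol L⁻¹
For Ce(OH)₃: [Ce³⁺] = (Ksp/[OH⁻]^3) = 4.50×10⁻¹⁶ mol L⁻¹
Since Ce(OH)₃ needs less Ce³⁺ to reach saturation, it precipitates first.

Ce(OH)₃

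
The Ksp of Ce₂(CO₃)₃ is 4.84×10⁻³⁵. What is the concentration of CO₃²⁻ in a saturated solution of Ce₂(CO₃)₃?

Ce₂(CO₃)₃(s) ⇌ 2 Ce³⁺(aq) + 3 CO₃²⁻(aq)
With molar solubility s: [Ce³⁺] = 2s, [CO₃²⁻] = 3s.
Ksp = [Ce³⁺]^2[CO₃²⁻]^3 = (2s)^2 · (3s)^3 = 108s^5 = 4.84×10⁻³⁵
s = 5.37×10⁻⁸ mol L⁻¹
[CO₃²⁻] = 3s = 1.61×10⁻⁷ mol L⁻¹

1.61×10⁻⁷ M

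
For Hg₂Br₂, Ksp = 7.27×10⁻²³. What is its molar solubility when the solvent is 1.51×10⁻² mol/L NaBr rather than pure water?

3.19×10⁻¹⁹ M

Hg₂Br₂(s) ⇌ Hg₂²⁺(aq) + 2 Br⁻(aq)
The solution already contains Br⁻ at 1.51×10⁻² mol/L. Let s be the molar solubility of Hg₂Br₂.
[Br⁻] ≈ 1.51×10⁻² mol/L (common ion dominates); [Hg₂²⁺] = s.
Ksp = [Hg₂²⁺][Br⁻]^2 = s(1.51×10⁻²)^2
s = 7.27×10⁻²³ / (1.51×10⁻²)^2 = 3.19×10⁻¹⁹
s = 3.19×10⁻¹⁹ mol/L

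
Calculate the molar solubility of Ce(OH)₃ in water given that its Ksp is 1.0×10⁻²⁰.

Ce(OH)₃(s) ⇌ Ce³⁺(aq) + 3 OH⁻(aq)
Let s be the molar solubility. Then [Ce³⁺] = s and [OH⁻] = 3s.
Ksp = [Ce³⁺][OH⁻]^3 = s · (3s)^3 = 27s^4
27s^4 = 1.0×10⁻²⁰  ⇒  s^4 = 3.7×10⁻²²
s = (3.7×10⁻²²)^(1/4) = 4.4×10⁻⁶ mol L⁻¹

4.4×10⁻⁶ M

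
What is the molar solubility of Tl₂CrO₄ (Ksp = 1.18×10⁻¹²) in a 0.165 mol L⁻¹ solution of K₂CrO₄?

1.34×10⁻⁶ M

Tl₂CrO₄(s) ⇌ 2 Tl⁺(aq) + CrO₄²⁻(aq)
With CrO₄²⁻ already at 0.165 mol L⁻¹ and s small, take [CrO₄²⁻] ≈ 0.165 mol L⁻¹ and [Tl⁺] = 2s.
Ksp = [Tl⁺]^2[CrO₄²⁻] = (2s)^2(0.165)
(2s)^2 = 1.18×10⁻¹² / (0.165) = 7.15×10⁻¹²
s = 1.34×10⁻⁶ mol L⁻¹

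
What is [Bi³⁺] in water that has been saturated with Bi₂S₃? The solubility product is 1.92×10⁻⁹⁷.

Bi₂S₃(s) ⇌ 2 Bi³⁺(aq) + 3 S²⁻(aq)
With molar solubility s: [Bi³⁺] = 2s, [S²⁻] = 3s.
Ksp = [Bi³⁺]^2[S²⁻]^3 = (2s)^2 · (3s)^3 = 108s^5 = 1.92×10⁻⁹⁷
s = 1.78×10⁻²⁰ M
[Bi³⁺] = 2s = 3.56×10⁻²⁰ M

3.56×10⁻²⁰ M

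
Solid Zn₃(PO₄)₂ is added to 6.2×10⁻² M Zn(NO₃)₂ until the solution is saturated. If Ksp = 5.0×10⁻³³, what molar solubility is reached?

Zn₃(PO₄)₂(s) ⇌ 3 Zn²⁺(aq) + 2 PO₄³⁻(aq)
Zn²⁺ is already present at 6.2×10⁻² M. If s mol/L of Zn₃(PO₄)₂ dissolves, [PO₄³⁻] = 2s while [Zn²⁺] ≈ 6.2×10⁻² M.
Ksp = [Zn²⁺]^3[PO₄³⁻]^2 = (6.2×10⁻²)^3(2s)^2
(2s)^2 = 5.0×10⁻³³ / (6.2×10⁻²)^3 = 2.1×10⁻²⁹
s = 2.3×10⁻¹⁵ M

2.3×10⁻¹⁵ M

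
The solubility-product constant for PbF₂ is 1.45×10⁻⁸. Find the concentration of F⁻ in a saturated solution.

PbF₂(s) ⇌ Pb²⁺(aq) + 2 F⁻(aq)
For each mole of PbF₂ that dissolves per liter, [Pb²⁺] = s and [F⁻] = 2s; let s denote this solubility.
Ksp = [Pb²⁺][F⁻]^2 = s · (2s)^2 = 4s^3 = 1.45×10⁻⁸
s = 1.54×10⁻³ M
[F⁻] = 2s = 3.07×10⁻³ M

3.07×10⁻³ M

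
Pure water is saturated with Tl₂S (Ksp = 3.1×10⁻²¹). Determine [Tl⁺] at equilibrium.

Tl₂S(s) ⇌ 2 Tl⁺(aq) + S²⁻(aq)
With molar solubility s: [Tl⁺] = 2s, [S²⁻] = s.
Ksp = [Tl⁺]^2[S²⁻] = (2s)^2 · s = 4s^3 = 3.1×10⁻²¹
s = 9.2×10⁻⁸ mol/L
[Tl⁺] = 2s = 1.8×10⁻⁷ mol/L

1.8×10⁻⁷ M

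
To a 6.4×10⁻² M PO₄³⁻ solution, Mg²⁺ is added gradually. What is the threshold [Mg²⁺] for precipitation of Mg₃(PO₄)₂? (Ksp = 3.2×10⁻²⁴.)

9.2×10⁻⁸ M

Each salt precipitates once Q = Ksp for that salt.
Mg₃(PO₄)₂(s) ⇌ 3 Mg²⁺(aq) + 2 PO₄³⁻(aq)
Ksp = [Mg²⁺]^3[PO₄³⁻]^2 = [Mg²⁺]^3(6.4×10⁻²)^2
[Mg²⁺]^3 = 3.2×10⁻²⁴ / (6.4×10⁻²)^2 = 7.8×10⁻²²
[Mg²⁺] = 9.2×10⁻⁸ M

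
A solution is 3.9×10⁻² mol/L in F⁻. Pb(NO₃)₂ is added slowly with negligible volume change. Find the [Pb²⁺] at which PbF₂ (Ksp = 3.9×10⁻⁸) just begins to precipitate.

2.6×10⁻⁵ M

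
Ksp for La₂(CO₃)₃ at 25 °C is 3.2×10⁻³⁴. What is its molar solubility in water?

La₂(CO₃)₃(s) ⇌ 2 La³⁺(aq) + 3 CO₃²⁻(aq)
Let s be the molar solubility. Then [La³⁺] = 2s and [CO₃²⁻] = 3s.
Ksp = [La³⁺]^2[CO₃²⁻]^3 = (2s)^2 · (3s)^3 = 108s^5
108s^5 = 3.2×10⁻³⁴  ⇒  s^5 = 3.0×10⁻³⁶
Taking the 5th root, s = 7.8×10⁻⁸ mol/L.

7.8×10⁻⁸ M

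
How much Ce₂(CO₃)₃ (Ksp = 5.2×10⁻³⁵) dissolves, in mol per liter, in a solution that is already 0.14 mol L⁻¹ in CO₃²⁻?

6.9×10⁻¹⁷ M

Ce₂(CO₃)₃(s) ⇌ 2 Ce³⁺(aq) + 3 CO₃²⁻(aq)
Let s be the solubility of Ce₂(CO₃)₃ here. The common ion gives [CO₃²⁻] ≈ 0.14 mol L⁻¹, and [Ce³⁺] = 2s.
Ksp = [Ce³⁺]^2[CO₃²⁻]^3 = (2s)^2(0.14)^3
(2s)^2 = 5.2×10⁻³⁵ / (0.14)^3 = 1.9×10⁻³²
s = 6.9×10⁻¹⁷ mol L⁻¹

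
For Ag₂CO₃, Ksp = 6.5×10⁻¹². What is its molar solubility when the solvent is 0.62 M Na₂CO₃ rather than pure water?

1.6×10⁻⁶ M

Ag₂CO₃(s) ⇌ 2 Ag⁺(aq) + CO₃²⁻(aq)
The solution already contains CO₃²⁻ at 0.62 M. Let s be the molar solubility of Ag₂CO₃.
[CO₃²⁻] ≈ 0.62 M (common ion dominates); [Ag⁺] = 2s.
Ksp = [Ag⁺]^2[CO₃²⁻] = (2s)^2(0.62)
(2s)^2 = 6.5×10⁻¹² / (0.62) = 1.0×10⁻¹¹
s = 1.6×10⁻⁶ M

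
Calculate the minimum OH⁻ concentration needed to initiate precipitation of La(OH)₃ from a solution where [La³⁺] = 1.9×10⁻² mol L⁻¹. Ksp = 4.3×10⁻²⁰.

The threshold for precipitation is Q = Ksp.
La(OH)₃(s) ⇌ La³⁺(aq) + 3 OH⁻(aq)
Ksp = [La³⁺][OH⁻]^3 = [OH⁻]^3(1.9×10⁻²)
[OH⁻]^3 = 4.3×10⁻²⁰ / (1.9×10⁻²) = 2.3×10⁻¹⁸
[OH⁻] = 1.3×10⁻⁶ mol L⁻¹

1.3×10⁻⁶ M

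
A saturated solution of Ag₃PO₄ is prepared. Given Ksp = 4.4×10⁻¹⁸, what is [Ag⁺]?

6.0×10⁻⁵ M

Ag₃PO₄(s) ⇌ 3 Ag⁺(aq) + PO₄³⁻(aq)
Let s be the molar solubility. Then [Ag⁺] = 3s and [PO₄³⁻] = s.
Ksp = [Ag⁺]^3[PO₄³⁻] = (3s)^3 · s = 27s^4 = 4.4×10⁻¹⁸
s = 2.0×10⁻⁵ mol L⁻¹
[Ag⁺] = 3s = 6.0×10⁻⁵ mol L⁻¹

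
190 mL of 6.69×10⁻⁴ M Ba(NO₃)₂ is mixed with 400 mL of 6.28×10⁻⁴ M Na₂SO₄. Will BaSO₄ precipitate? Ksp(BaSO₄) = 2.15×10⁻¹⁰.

The combined volume is 590 mL.
[Ba²⁺] = (6.69×10⁻⁴)(190)/590 = 2.15×10⁻⁴ M
[SO₄²⁻] = (6.28×10⁻⁴)(400)/590 = 4.26×10⁻⁴ M
Q = [Ba²⁺][SO₄²⁻] = 9.17×10⁻⁸
Q = 9.17×10⁻⁸ > Ksp = 2.15×10⁻¹⁰, so the solution is supersaturated and BaSO₄ precipitates.

Yes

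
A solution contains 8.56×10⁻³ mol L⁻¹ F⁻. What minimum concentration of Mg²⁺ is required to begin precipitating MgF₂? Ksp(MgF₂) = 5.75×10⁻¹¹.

Each salt precipitates once Q = Ksp for that salt.
MgF₂(s) ⇌ Mg²⁺(aq) + 2 F⁻(aq)
Ksp = [Mg²⁺][F⁻]^2 = [Mg²⁺](8.56×10⁻³)^2
[Mg²⁺] = 5.75×10⁻¹¹ / (8.56×10⁻³)^2 = 7.85×10⁻⁷
[Mg²⁺] = 7.85×10⁻⁷ mol L⁻¹

7.85×10⁻⁷ M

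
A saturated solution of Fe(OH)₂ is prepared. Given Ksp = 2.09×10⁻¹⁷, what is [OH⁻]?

Fe(OH)₂(s) ⇌ Fe²⁺(aq) + 2 OH⁻(aq)
Let s be the molar solubility. Then [Fe²⁺] = s and [OH⁻] = 2s.
Ksp = [Fe²⁺][OH⁻]^2 = s · (2s)^2 = 4s^3 = 2.09×10⁻¹⁷
s = 1.74×10⁻⁶ M
[OH⁻] = 2s = 3.47×10⁻⁶ M

3.47×10⁻⁶ M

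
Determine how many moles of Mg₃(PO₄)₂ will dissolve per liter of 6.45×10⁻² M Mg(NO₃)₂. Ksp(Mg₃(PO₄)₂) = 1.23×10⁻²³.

1.07×10⁻¹⁰ M

Mg₃(PO₄)₂(s) ⇌ 3 Mg²⁺(aq) + 2 PO₄³⁻(aq)
Let s be the solubility of Mg₃(PO₄)₂ here. The common ion gives [Mg²⁺] ≈ 6.45×10⁻² M, and [PO₄³⁻] = 2s.
Ksp = [Mg²⁺]^3[PO₄³⁻]^2 = (6.45×10⁻²)^3(2s)^2
(2s)^2 = 1.23×10⁻²³ / (6.45×10⁻²)^3 = 4.58×10⁻²⁰
s = 1.07×10⁻¹⁰ M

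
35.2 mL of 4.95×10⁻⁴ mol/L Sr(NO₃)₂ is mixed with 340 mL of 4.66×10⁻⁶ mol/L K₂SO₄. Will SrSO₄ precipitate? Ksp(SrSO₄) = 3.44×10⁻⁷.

Total volume after mixing = 35.2 + 340 = 375.2 mL.
[Sr²⁺] = (4.95×10⁻⁴)(35.2)/375.2 = 4.64×10⁻⁵ mol/L
[SO₄²⁻] = (4.66×10⁻⁶)(340)/375.2 = 4.22×10⁻⁶ mol/L
Q = [Sr²⁺][SO₄²⁻] = 1.96×10⁻¹⁰
Q = 1.96×10⁻¹⁰ < Ksp = 3.44×10⁻⁷, so the solution is unsaturated and no precipitate forms.

No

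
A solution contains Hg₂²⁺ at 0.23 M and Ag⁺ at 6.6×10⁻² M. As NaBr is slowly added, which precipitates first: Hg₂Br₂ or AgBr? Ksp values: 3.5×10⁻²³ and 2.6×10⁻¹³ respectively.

Each salt precipitates once Q = Ksp for that salt.
For Hg₂Br₂: [Br⁻] = (Ksp/[Hg₂²⁺])^(1/2) = 1.2×10⁻¹¹ M
For AgBr: [Br⁻] = (Ksp/[Ag⁺]) = 3.9×10⁻¹² M
The smaller threshold [Br⁻] is reached first, so AgBr precipitates first.

AgBr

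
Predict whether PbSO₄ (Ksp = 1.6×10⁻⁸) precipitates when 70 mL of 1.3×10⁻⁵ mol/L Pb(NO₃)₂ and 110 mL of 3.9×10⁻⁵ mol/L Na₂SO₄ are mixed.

No

After mixing, V = 70 mL + 110 mL = 180 mL.
[Pb²⁺] = (1.3×10⁻⁵)(70)/180 = 5.1×10⁻⁶ mol/L
[SO₄²⁻] = (3.9×10⁻⁵)(110)/180 = 2.4×10⁻⁵ mol/L
Q = [Pb²⁺][SO₄²⁻] = 1.2×10⁻¹⁰
Since Q (1.2×10⁻¹⁰) is less than Ksp (1.6×10⁻⁸), no PbSO₄ precipitates.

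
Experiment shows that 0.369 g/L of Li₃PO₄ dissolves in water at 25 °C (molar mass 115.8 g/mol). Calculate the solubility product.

Ksp = 2.78×10⁻⁹

Convert to molarity: s = 0.369 / 115.8 = 3.1865×10⁻³ mol/L
Li₃PO₄(s) ⇌ 3 Li⁺(aq) + PO₄³⁻(aq)
With molar solubility s: [Li⁺] = 3s, [PO₄³⁻] = s.
Ksp = [Li⁺]^3[PO₄³⁻] = (3s)^3 · s = 27s^4
Ksp = 27 × (3.1865×10⁻³)^4 = 2.78×10⁻⁹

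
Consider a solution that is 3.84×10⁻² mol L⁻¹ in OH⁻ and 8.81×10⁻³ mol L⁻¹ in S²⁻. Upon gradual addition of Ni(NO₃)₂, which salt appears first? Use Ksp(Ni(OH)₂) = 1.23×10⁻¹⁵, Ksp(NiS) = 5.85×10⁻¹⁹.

Precipitation begins when Q = Ksp.
For Ni(OH)₂: [Ni²⁺] = (Ksp/[OH⁻]^2) = 8.34×10⁻¹³ mol L⁻¹
For NiS: [Ni²⁺] = (Ksp/[S²⁻]) = 6.64×10⁻¹⁷ mol L⁻¹
Since NiS needs less Ni²⁺ to reach saturation, it precipitates first.

NiS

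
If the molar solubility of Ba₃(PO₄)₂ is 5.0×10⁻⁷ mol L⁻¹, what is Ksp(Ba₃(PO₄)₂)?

Ksp = 3.4×10⁻³⁰

Ba₃(PO₄)₂(s) ⇌ 3 Ba²⁺(aq) + 2 PO₄³⁻(aq)
With molar solubility s: [Ba²⁺] = 3s, [PO₄³⁻] = 2s.
Ksp = [Ba²⁺]^3[PO₄³⁻]^2 = (3s)^3 · (2s)^2 = 108s^5
Ksp = 108 × (5.0×10⁻⁷)^5 = 3.4×10⁻³⁰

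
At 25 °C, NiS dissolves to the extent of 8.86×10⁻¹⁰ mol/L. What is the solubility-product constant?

Ksp = 7.85×10⁻¹⁹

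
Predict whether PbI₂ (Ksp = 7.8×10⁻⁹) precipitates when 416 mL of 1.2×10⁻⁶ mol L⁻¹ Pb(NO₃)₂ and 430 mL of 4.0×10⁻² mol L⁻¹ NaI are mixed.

No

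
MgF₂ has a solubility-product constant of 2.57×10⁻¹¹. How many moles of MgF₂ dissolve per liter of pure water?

1.86×10⁻⁴ M

MgF₂(s) ⇌ Mg²⁺(aq) + 2 F⁻(aq)
If s mol/L of MgF₂ dissolves, [Mg²⁺] = s and [F⁻] = 2s.
Ksp = [Mg²⁺][F⁻]^2 = s · (2s)^2 = 4s^3
4s^3 = 2.57×10⁻¹¹  ⇒  s^3 = 6.43×10⁻¹²
s = 1.86×10⁻⁴ mol/L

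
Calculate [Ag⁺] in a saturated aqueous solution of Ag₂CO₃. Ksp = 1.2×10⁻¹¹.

2.9×10⁻⁴ M

Ag₂CO₃(s) ⇌ 2 Ag⁺(aq) + CO₃²⁻(aq)
Call the molar solubility s, so that [Ag⁺] = 2s and [CO₃²⁻] = s.
Ksp = [Ag⁺]^2[CO₃²⁻] = (2s)^2 · s = 4s^3 = 1.2×10⁻¹¹
s = 1.4×10⁻⁴ M
[Ag⁺] = 2s = 2.9×10⁻⁴ M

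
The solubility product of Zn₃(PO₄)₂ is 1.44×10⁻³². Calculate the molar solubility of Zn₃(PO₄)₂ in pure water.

Zn₃(PO₄)₂(s) ⇌ 3 Zn²⁺(aq) + 2 PO₄³⁻(aq)
For each mole of Zn₃(PO₄)₂ that dissolves per liter, [Zn²⁺] = 3s and [PO₄³⁻] = 2s; let s denote this solubility.
Ksp = [Zn²⁺]^3[PO₄³⁻]^2 = (3s)^3 · (2s)^2 = 108s^5
108s^5 = 1.44×10⁻³²  ⇒  s^5 = 1.33×10⁻³⁴
s = 1.68×10⁻⁷ mol L⁻¹

1.68×10⁻⁷ M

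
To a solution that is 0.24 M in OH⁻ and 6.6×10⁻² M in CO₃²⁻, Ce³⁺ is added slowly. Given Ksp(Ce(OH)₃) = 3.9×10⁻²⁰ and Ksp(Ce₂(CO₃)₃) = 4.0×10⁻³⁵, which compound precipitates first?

Ce(OH)₃

Each salt precipitates once Q = Ksp for that salt.
For Ce(OH)₃: [Ce³⁺] = (Ksp/[OH⁻]^3) = 2.8×10⁻¹⁸ M
For Ce₂(CO₃)₃: [Ce³⁺] = (Ksp/[CO₃²⁻]^3)^(1/2) = 3.7×10⁻¹⁶ M
The smaller threshold [Ce³⁺] is reached first, so Ce(OH)₃ precipitates first.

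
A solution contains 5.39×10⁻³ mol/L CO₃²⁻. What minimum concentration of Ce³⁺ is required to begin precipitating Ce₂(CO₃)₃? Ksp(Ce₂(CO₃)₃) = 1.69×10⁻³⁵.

Precipitation of each salt begins when its ion product equals Ksp.
Ce₂(CO₃)₃(s) ⇌ 2 Ce³⁺(aq) + 3 CO₃²⁻(aq)
Ksp = [Ce³⁺]^2[CO₃²⁻]^3 = [Ce³⁺]^2(5.39×10⁻³)^3
[Ce³⁺]^2 = 1.69×10⁻³⁵ / (5.39×10⁻³)^3 = 1.08×10⁻²⁸
[Ce³⁺] = 1.04×10⁻¹⁴ mol/L

1.04×10⁻¹⁴ M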